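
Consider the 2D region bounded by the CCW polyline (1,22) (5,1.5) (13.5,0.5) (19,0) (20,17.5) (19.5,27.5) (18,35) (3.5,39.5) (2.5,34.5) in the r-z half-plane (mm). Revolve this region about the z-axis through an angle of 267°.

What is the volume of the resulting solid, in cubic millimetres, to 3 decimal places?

Profile (r,z), 9 vertices: (1,22) (5,1.5) (13.5,0.5) (19,0) (20,17.5) (19.5,27.5) (18,35) (3.5,39.5) (2.5,34.5)
edge 0: (1,22)→(5,1.5)  cross = 1·1.5 − 5·22 = -108.5000; (r_i+r_j)·cross = 6·-108.5000 = -651.0000
edge 1: (5,1.5)→(13.5,0.5)  cross = 5·0.5 − 13.5·1.5 = -17.7500; (r_i+r_j)·cross = 18.5·-17.7500 = -328.3750
edge 2: (13.5,0.5)→(19,0)  cross = 13.5·0 − 19·0.5 = -9.5000; (r_i+r_j)·cross = 32.5·-9.5000 = -308.7500
edge 3: (19,0)→(20,17.5)  cross = 19·17.5 − 20·0 = 332.5000; (r_i+r_j)·cross = 39·332.5000 = 12967.5000
edge 4: (20,17.5)→(19.5,27.5)  cross = 20·27.5 − 19.5·17.5 = 208.7500; (r_i+r_j)·cross = 39.5·208.7500 = 8245.6250
edge 5: (19.5,27.5)→(18,35)  cross = 19.5·35 − 18·27.5 = 187.5000; (r_i+r_j)·cross = 37.5·187.5000 = 7031.2500
edge 6: (18,35)→(3.5,39.5)  cross = 18·39.5 − 3.5·35 = 588.5000; (r_i+r_j)·cross = 21.5·588.5000 = 12652.7500
edge 7: (3.5,39.5)→(2.5,34.5)  cross = 3.5·34.5 − 2.5·39.5 = 22.0000; (r_i+r_j)·cross = 6·22.0000 = 132.0000
edge 8: (2.5,34.5)→(1,22)  cross = 2.5·22 − 1·34.5 = 20.5000; (r_i+r_j)·cross = 3.5·20.5000 = 71.7500
Σcross = 1224.0000 → A = |Σcross|/2 = 612.0000 mm²
Σ(r_i+r_j)·cross = 39812.7500 → first moment M = |Σ|/6 = 6635.4583
R_c = M/A = 6635.4583/612.0000 = 10.8423 mm
θ = 267° = 4.660029 rad
V = θ·R_c·A = 4.660029·10.8423·612.0000 = 30921.429 mm³

Volume = 30921.429 mm³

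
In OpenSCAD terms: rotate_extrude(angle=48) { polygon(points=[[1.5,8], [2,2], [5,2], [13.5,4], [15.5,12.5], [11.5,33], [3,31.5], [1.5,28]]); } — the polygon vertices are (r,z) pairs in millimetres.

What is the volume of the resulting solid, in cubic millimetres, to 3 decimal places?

Profile (r,z), 8 vertices: (1.5,8) (2,2) (5,2) (13.5,4) (15.5,12.5) (11.5,33) (3,31.5) (1.5,28)
edge 0: (1.5,8)→(2,2)  cross = 1.5·2 − 2·8 = -13.0000; (r_i+r_j)·cross = 3.5·-13.0000 = -45.5000
edge 1: (2,2)→(5,2)  cross = 2·2 − 5·2 = -6.0000; (r_i+r_j)·cross = 7·-6.0000 = -42.0000
edge 2: (5,2)→(13.5,4)  cross = 5·4 − 13.5·2 = -7.0000; (r_i+r_j)·cross = 18.5·-7.0000 = -129.5000
edge 3: (13.5,4)→(15.5,12.5)  cross = 13.5·12.5 − 15.5·4 = 106.7500; (r_i+r_j)·cross = 29·106.7500 = 3095.7500
edge 4: (15.5,12.5)→(11.5,33)  cross = 15.5·33 − 11.5·12.5 = 367.7500; (r_i+r_j)·cross = 27·367.7500 = 9929.2500
edge 5: (11.5,33)→(3,31.5)  cross = 11.5·31.5 − 3·33 = 263.2500; (r_i+r_j)·cross = 14.5·263.2500 = 3817.1250
edge 6: (3,31.5)→(1.5,28)  cross = 3·28 − 1.5·31.5 = 36.7500; (r_i+r_j)·cross = 4.5·36.7500 = 165.3750
edge 7: (1.5,28)→(1.5,8)  cross = 1.5·8 − 1.5·28 = -30.0000; (r_i+r_j)·cross = 3·-30.0000 = -90.0000
Σcross = 718.5000 → A = |Σcross|/2 = 359.2500 mm²
Σ(r_i+r_j)·cross = 16700.5000 → first moment M = |Σ|/6 = 2783.4167
R_c = M/A = 2783.4167/359.2500 = 7.7479 mm
θ = 48° = 0.837758 rad
V = θ·R_c·A = 0.837758·7.7479·359.2500 = 2331.830 mm³

Volume = 2331.830 mm³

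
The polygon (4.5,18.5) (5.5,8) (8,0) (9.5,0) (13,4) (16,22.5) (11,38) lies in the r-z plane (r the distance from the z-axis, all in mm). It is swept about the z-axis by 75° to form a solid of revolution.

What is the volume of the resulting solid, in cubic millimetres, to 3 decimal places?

Profile (r,z), 7 vertices: (4.5,18.5) (5.5,8) (8,0) (9.5,0) (13,4) (16,22.5) (11,38)
edge 0: (4.5,18.5)→(5.5,8)  cross = 4.5·8 − 5.5·18.5 = -65.7500; (r_i+r_j)·cross = 10·-65.7500 = -657.5000
edge 1: (5.5,8)→(8,0)  cross = 5.5·0 − 8·8 = -64.0000; (r_i+r_j)·cross = 13.5·-64.0000 = -864.0000
edge 2: (8,0)→(9.5,0)  cross = 8·0 − 9.5·0 = 0.0000; (r_i+r_j)·cross = 17.5·0.0000 = 0.0000
edge 3: (9.5,0)→(13,4)  cross = 9.5·4 − 13·0 = 38.0000; (r_i+r_j)·cross = 22.5·38.0000 = 855.0000
edge 4: (13,4)→(16,22.5)  cross = 13·22.5 − 16·4 = 228.5000; (r_i+r_j)·cross = 29·228.5000 = 6626.5000
edge 5: (16,22.5)→(11,38)  cross = 16·38 − 11·22.5 = 360.5000; (r_i+r_j)·cross = 27·360.5000 = 9733.5000
edge 6: (11,38)→(4.5,18.5)  cross = 11·18.5 − 4.5·38 = 32.5000; (r_i+r_j)·cross = 15.5·32.5000 = 503.7500
Σcross = 529.7500 → A = |Σcross|/2 = 264.8750 mm²
Σ(r_i+r_j)·cross = 16197.2500 → first moment M = |Σ|/6 = 2699.5417
R_c = M/A = 2699.5417/264.8750 = 10.1918 mm
θ = 75° = 1.308997 rad
V = θ·R_c·A = 1.308997·10.1918·264.8750 = 3533.692 mm³

Volume = 3533.692 mm³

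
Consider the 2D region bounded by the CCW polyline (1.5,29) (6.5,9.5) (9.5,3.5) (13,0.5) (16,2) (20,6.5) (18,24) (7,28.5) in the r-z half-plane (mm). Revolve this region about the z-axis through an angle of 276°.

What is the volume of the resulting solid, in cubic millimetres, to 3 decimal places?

Volume = 18639.200 mm³

Profile (r,z), 8 vertices: (1.5,29) (6.5,9.5) (9.5,3.5) (13,0.5) (16,2) (20,6.5) (18,24) (7,28.5)
edge 0: (1.5,29)→(6.5,9.5)  cross = 1.5·9.5 − 6.5·29 = -174.2500; (r_i+r_j)·cross = 8·-174.2500 = -1394.0000
edge 1: (6.5,9.5)→(9.5,3.5)  cross = 6.5·3.5 − 9.5·9.5 = -67.5000; (r_i+r_j)·cross = 16·-67.5000 = -1080.0000
edge 2: (9.5,3.5)→(13,0.5)  cross = 9.5·0.5 − 13·3.5 = -40.7500; (r_i+r_j)·cross = 22.5·-40.7500 = -916.8750
edge 3: (13,0.5)→(16,2)  cross = 13·2 − 16·0.5 = 18.0000; (r_i+r_j)·cross = 29·18.0000 = 522.0000
edge 4: (16,2)→(20,6.5)  cross = 16·6.5 − 20·2 = 64.0000; (r_i+r_j)·cross = 36·64.0000 = 2304.0000
edge 5: (20,6.5)→(18,24)  cross = 20·24 − 18·6.5 = 363.0000; (r_i+r_j)·cross = 38·363.0000 = 13794.0000
edge 6: (18,24)→(7,28.5)  cross = 18·28.5 − 7·24 = 345.0000; (r_i+r_j)·cross = 25·345.0000 = 8625.0000
edge 7: (7,28.5)→(1.5,29)  cross = 7·29 − 1.5·28.5 = 160.2500; (r_i+r_j)·cross = 8.5·160.2500 = 1362.1250
Σcross = 667.7500 → A = |Σcross|/2 = 333.8750 mm²
Σ(r_i+r_j)·cross = 23216.2500 → first moment M = |Σ|/6 = 3869.3750
R_c = M/A = 3869.3750/333.8750 = 11.5893 mm
θ = 276° = 4.817109 rad
V = θ·R_c·A = 4.817109·11.5893·333.8750 = 18639.200 mm³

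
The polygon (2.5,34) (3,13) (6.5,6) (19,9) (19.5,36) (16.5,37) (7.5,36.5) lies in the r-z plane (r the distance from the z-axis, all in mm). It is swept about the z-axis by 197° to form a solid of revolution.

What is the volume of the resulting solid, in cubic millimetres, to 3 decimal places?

Volume = 17861.675 mm³

Profile (r,z), 7 vertices: (2.5,34) (3,13) (6.5,6) (19,9) (19.5,36) (16.5,37) (7.5,36.5)
edge 0: (2.5,34)→(3,13)  cross = 2.5·13 − 3·34 = -69.5000; (r_i+r_j)·cross = 5.5·-69.5000 = -382.2500
edge 1: (3,13)→(6.5,6)  cross = 3·6 − 6.5·13 = -66.5000; (r_i+r_j)·cross = 9.5·-66.5000 = -631.7500
edge 2: (6.5,6)→(19,9)  cross = 6.5·9 − 19·6 = -55.5000; (r_i+r_j)·cross = 25.5·-55.5000 = -1415.2500
edge 3: (19,9)→(19.5,36)  cross = 19·36 − 19.5·9 = 508.5000; (r_i+r_j)·cross = 38.5·508.5000 = 19577.2500
edge 4: (19.5,36)→(16.5,37)  cross = 19.5·37 − 16.5·36 = 127.5000; (r_i+r_j)·cross = 36·127.5000 = 4590.0000
edge 5: (16.5,37)→(7.5,36.5)  cross = 16.5·36.5 − 7.5·37 = 324.7500; (r_i+r_j)·cross = 24·324.7500 = 7794.0000
edge 6: (7.5,36.5)→(2.5,34)  cross = 7.5·34 − 2.5·36.5 = 163.7500; (r_i+r_j)·cross = 10·163.7500 = 1637.5000
Σcross = 933.0000 → A = |Σcross|/2 = 466.5000 mm²
Σ(r_i+r_j)·cross = 31169.5000 → first moment M = |Σ|/6 = 5194.9167
R_c = M/A = 5194.9167/466.5000 = 11.1359 mm
θ = 197° = 3.438299 rad
V = θ·R_c·A = 3.438299·11.1359·466.5000 = 17861.675 mm³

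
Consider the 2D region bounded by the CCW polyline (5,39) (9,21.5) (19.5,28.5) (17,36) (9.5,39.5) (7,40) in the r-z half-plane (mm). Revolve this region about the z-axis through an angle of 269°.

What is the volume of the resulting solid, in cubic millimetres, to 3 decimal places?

Profile (r,z), 6 vertices: (5,39) (9,21.5) (19.5,28.5) (17,36) (9.5,39.5) (7,40)
edge 0: (5,39)→(9,21.5)  cross = 5·21.5 − 9·39 = -243.5000; (r_i+r_j)·cross = 14·-243.5000 = -3409.0000
edge 1: (9,21.5)→(19.5,28.5)  cross = 9·28.5 − 19.5·21.5 = -162.7500; (r_i+r_j)·cross = 28.5·-162.7500 = -4638.3750
edge 2: (19.5,28.5)→(17,36)  cross = 19.5·36 − 17·28.5 = 217.5000; (r_i+r_j)·cross = 36.5·217.5000 = 7938.7500
edge 3: (17,36)→(9.5,39.5)  cross = 17·39.5 − 9.5·36 = 329.5000; (r_i+r_j)·cross = 26.5·329.5000 = 8731.7500
edge 4: (9.5,39.5)→(7,40)  cross = 9.5·40 − 7·39.5 = 103.5000; (r_i+r_j)·cross = 16.5·103.5000 = 1707.7500
edge 5: (7,40)→(5,39)  cross = 7·39 − 5·40 = 73.0000; (r_i+r_j)·cross = 12·73.0000 = 876.0000
Σcross = 317.2500 → A = |Σcross|/2 = 158.6250 mm²
Σ(r_i+r_j)·cross = 11206.8750 → first moment M = |Σ|/6 = 1867.8125
R_c = M/A = 1867.8125/158.6250 = 11.7750 mm
θ = 269° = 4.694936 rad
V = θ·R_c·A = 4.694936·11.7750·158.6250 = 8769.260 mm³

Volume = 8769.260 mm³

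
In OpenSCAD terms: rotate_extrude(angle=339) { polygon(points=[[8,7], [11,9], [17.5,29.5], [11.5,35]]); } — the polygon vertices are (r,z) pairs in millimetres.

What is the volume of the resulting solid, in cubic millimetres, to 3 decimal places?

Volume = 8577.687 mm³

Profile (r,z), 4 vertices: (8,7) (11,9) (17.5,29.5) (11.5,35)
edge 0: (8,7)→(11,9)  cross = 8·9 − 11·7 = -5.0000; (r_i+r_j)·cross = 19·-5.0000 = -95.0000
edge 1: (11,9)→(17.5,29.5)  cross = 11·29.5 − 17.5·9 = 167.0000; (r_i+r_j)·cross = 28.5·167.0000 = 4759.5000
edge 2: (17.5,29.5)→(11.5,35)  cross = 17.5·35 − 11.5·29.5 = 273.2500; (r_i+r_j)·cross = 29·273.2500 = 7924.2500
edge 3: (11.5,35)→(8,7)  cross = 11.5·7 − 8·35 = -199.5000; (r_i+r_j)·cross = 19.5·-199.5000 = -3890.2500
Σcross = 235.7500 → A = |Σcross|/2 = 117.8750 mm²
Σ(r_i+r_j)·cross = 8698.5000 → first moment M = |Σ|/6 = 1449.7500
R_c = M/A = 1449.7500/117.8750 = 12.2990 mm
θ = 339° = 5.916666 rad
V = θ·R_c·A = 5.916666·12.2990·117.8750 = 8577.687 mm³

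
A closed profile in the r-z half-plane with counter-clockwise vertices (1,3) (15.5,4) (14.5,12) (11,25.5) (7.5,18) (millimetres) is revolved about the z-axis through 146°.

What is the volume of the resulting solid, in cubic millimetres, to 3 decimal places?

Profile (r,z), 5 vertices: (1,3) (15.5,4) (14.5,12) (11,25.5) (7.5,18)
edge 0: (1,3)→(15.5,4)  cross = 1·4 − 15.5·3 = -42.5000; (r_i+r_j)·cross = 16.5·-42.5000 = -701.2500
edge 1: (15.5,4)→(14.5,12)  cross = 15.5·12 − 14.5·4 = 128.0000; (r_i+r_j)·cross = 30·128.0000 = 3840.0000
edge 2: (14.5,12)→(11,25.5)  cross = 14.5·25.5 − 11·12 = 237.7500; (r_i+r_j)·cross = 25.5·237.7500 = 6062.6250
edge 3: (11,25.5)→(7.5,18)  cross = 11·18 − 7.5·25.5 = 6.7500; (r_i+r_j)·cross = 18.5·6.7500 = 124.8750
edge 4: (7.5,18)→(1,3)  cross = 7.5·3 − 1·18 = 4.5000; (r_i+r_j)·cross = 8.5·4.5000 = 38.2500
Σcross = 334.5000 → A = |Σcross|/2 = 167.2500 mm²
Σ(r_i+r_j)·cross = 9364.5000 → first moment M = |Σ|/6 = 1560.7500
R_c = M/A = 1560.7500/167.2500 = 9.3318 mm
θ = 146° = 2.548181 rad
V = θ·R_c·A = 2.548181·9.3318·167.2500 = 3977.073 mm³

Volume = 3977.073 mm³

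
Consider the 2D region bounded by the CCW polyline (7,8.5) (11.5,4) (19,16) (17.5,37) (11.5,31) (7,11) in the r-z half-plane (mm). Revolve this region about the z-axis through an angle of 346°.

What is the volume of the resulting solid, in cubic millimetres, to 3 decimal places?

Profile (r,z), 6 vertices: (7,8.5) (11.5,4) (19,16) (17.5,37) (11.5,31) (7,11)
edge 0: (7,8.5)→(11.5,4)  cross = 7·4 − 11.5·8.5 = -69.7500; (r_i+r_j)·cross = 18.5·-69.7500 = -1290.3750
edge 1: (11.5,4)→(19,16)  cross = 11.5·16 − 19·4 = 108.0000; (r_i+r_j)·cross = 30.5·108.0000 = 3294.0000
edge 2: (19,16)→(17.5,37)  cross = 19·37 − 17.5·16 = 423.0000; (r_i+r_j)·cross = 36.5·423.0000 = 15439.5000
edge 3: (17.5,37)→(11.5,31)  cross = 17.5·31 − 11.5·37 = 117.0000; (r_i+r_j)·cross = 29·117.0000 = 3393.0000
edge 4: (11.5,31)→(7,11)  cross = 11.5·11 − 7·31 = -90.5000; (r_i+r_j)·cross = 18.5·-90.5000 = -1674.2500
edge 5: (7,11)→(7,8.5)  cross = 7·8.5 − 7·11 = -17.5000; (r_i+r_j)·cross = 14·-17.5000 = -245.0000
Σcross = 470.2500 → A = |Σcross|/2 = 235.1250 mm²
Σ(r_i+r_j)·cross = 18916.8750 → first moment M = |Σ|/6 = 3152.8125
R_c = M/A = 3152.8125/235.1250 = 13.4091 mm
θ = 346° = 6.038839 rad
V = θ·R_c·A = 6.038839·13.4091·235.1250 = 19039.328 mm³

Volume = 19039.328 mm³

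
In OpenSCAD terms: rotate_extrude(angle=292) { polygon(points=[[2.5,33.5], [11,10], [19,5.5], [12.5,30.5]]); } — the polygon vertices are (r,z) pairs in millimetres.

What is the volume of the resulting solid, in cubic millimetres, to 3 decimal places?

Volume = 10790.590 mm³

Profile (r,z), 4 vertices: (2.5,33.5) (11,10) (19,5.5) (12.5,30.5)
edge 0: (2.5,33.5)→(11,10)  cross = 2.5·10 − 11·33.5 = -343.5000; (r_i+r_j)·cross = 13.5·-343.5000 = -4637.2500
edge 1: (11,10)→(19,5.5)  cross = 11·5.5 − 19·10 = -129.5000; (r_i+r_j)·cross = 30·-129.5000 = -3885.0000
edge 2: (19,5.5)→(12.5,30.5)  cross = 19·30.5 − 12.5·5.5 = 510.7500; (r_i+r_j)·cross = 31.5·510.7500 = 16088.6250
edge 3: (12.5,30.5)→(2.5,33.5)  cross = 12.5·33.5 − 2.5·30.5 = 342.5000; (r_i+r_j)·cross = 15·342.5000 = 5137.5000
Σcross = 380.2500 → A = |Σcross|/2 = 190.1250 mm²
Σ(r_i+r_j)·cross = 12703.8750 → first moment M = |Σ|/6 = 2117.3125
R_c = M/A = 2117.3125/190.1250 = 11.1364 mm
θ = 292° = 5.096361 rad
V = θ·R_c·A = 5.096361·11.1364·190.1250 = 10790.590 mm³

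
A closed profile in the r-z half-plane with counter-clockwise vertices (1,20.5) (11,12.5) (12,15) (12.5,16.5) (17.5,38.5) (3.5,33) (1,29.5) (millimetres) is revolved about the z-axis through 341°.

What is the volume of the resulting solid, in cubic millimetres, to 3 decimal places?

Profile (r,z), 7 vertices: (1,20.5) (11,12.5) (12,15) (12.5,16.5) (17.5,38.5) (3.5,33) (1,29.5)
edge 0: (1,20.5)→(11,12.5)  cross = 1·12.5 − 11·20.5 = -213.0000; (r_i+r_j)·cross = 12·-213.0000 = -2556.0000
edge 1: (11,12.5)→(12,15)  cross = 11·15 − 12·12.5 = 15.0000; (r_i+r_j)·cross = 23·15.0000 = 345.0000
edge 2: (12,15)→(12.5,16.5)  cross = 12·16.5 − 12.5·15 = 10.5000; (r_i+r_j)·cross = 24.5·10.5000 = 257.2500
edge 3: (12.5,16.5)→(17.5,38.5)  cross = 12.5·38.5 − 17.5·16.5 = 192.5000; (r_i+r_j)·cross = 30·192.5000 = 5775.0000
edge 4: (17.5,38.5)→(3.5,33)  cross = 17.5·33 − 3.5·38.5 = 442.7500; (r_i+r_j)·cross = 21·442.7500 = 9297.7500
edge 5: (3.5,33)→(1,29.5)  cross = 3.5·29.5 − 1·33 = 70.2500; (r_i+r_j)·cross = 4.5·70.2500 = 316.1250
edge 6: (1,29.5)→(1,20.5)  cross = 1·20.5 − 1·29.5 = -9.0000; (r_i+r_j)·cross = 2·-9.0000 = -18.0000
Σcross = 509.0000 → A = |Σcross|/2 = 254.5000 mm²
Σ(r_i+r_j)·cross = 13417.1250 → first moment M = |Σ|/6 = 2236.1875
R_c = M/A = 2236.1875/254.5000 = 8.7866 mm
θ = 341° = 5.951573 rad
V = θ·R_c·A = 5.951573·8.7866·254.5000 = 13308.833 mm³

Volume = 13308.833 mm³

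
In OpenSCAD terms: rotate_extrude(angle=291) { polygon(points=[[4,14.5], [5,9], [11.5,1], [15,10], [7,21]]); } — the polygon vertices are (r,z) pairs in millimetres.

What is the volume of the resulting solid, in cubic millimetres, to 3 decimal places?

Volume = 5314.866 mm³

Profile (r,z), 5 vertices: (4,14.5) (5,9) (11.5,1) (15,10) (7,21)
edge 0: (4,14.5)→(5,9)  cross = 4·9 − 5·14.5 = -36.5000; (r_i+r_j)·cross = 9·-36.5000 = -328.5000
edge 1: (5,9)→(11.5,1)  cross = 5·1 − 11.5·9 = -98.5000; (r_i+r_j)·cross = 16.5·-98.5000 = -1625.2500
edge 2: (11.5,1)→(15,10)  cross = 11.5·10 − 15·1 = 100.0000; (r_i+r_j)·cross = 26.5·100.0000 = 2650.0000
edge 3: (15,10)→(7,21)  cross = 15·21 − 7·10 = 245.0000; (r_i+r_j)·cross = 22·245.0000 = 5390.0000
edge 4: (7,21)→(4,14.5)  cross = 7·14.5 − 4·21 = 17.5000; (r_i+r_j)·cross = 11·17.5000 = 192.5000
Σcross = 227.5000 → A = |Σcross|/2 = 113.7500 mm²
Σ(r_i+r_j)·cross = 6278.7500 → first moment M = |Σ|/6 = 1046.4583
R_c = M/A = 1046.4583/113.7500 = 9.1996 mm
θ = 291° = 5.078908 rad
V = θ·R_c·A = 5.078908·9.1996·113.7500 = 5314.866 mm³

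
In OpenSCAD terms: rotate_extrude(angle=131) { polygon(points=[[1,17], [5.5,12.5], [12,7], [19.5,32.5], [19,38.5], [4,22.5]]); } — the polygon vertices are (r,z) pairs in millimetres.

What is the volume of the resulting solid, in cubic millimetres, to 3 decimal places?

Volume = 6537.383 mm³

Profile (r,z), 6 vertices: (1,17) (5.5,12.5) (12,7) (19.5,32.5) (19,38.5) (4,22.5)
edge 0: (1,17)→(5.5,12.5)  cross = 1·12.5 − 5.5·17 = -81.0000; (r_i+r_j)·cross = 6.5·-81.0000 = -526.5000
edge 1: (5.5,12.5)→(12,7)  cross = 5.5·7 − 12·12.5 = -111.5000; (r_i+r_j)·cross = 17.5·-111.5000 = -1951.2500
edge 2: (12,7)→(19.5,32.5)  cross = 12·32.5 − 19.5·7 = 253.5000; (r_i+r_j)·cross = 31.5·253.5000 = 7985.2500
edge 3: (19.5,32.5)→(19,38.5)  cross = 19.5·38.5 − 19·32.5 = 133.2500; (r_i+r_j)·cross = 38.5·133.2500 = 5130.1250
edge 4: (19,38.5)→(4,22.5)  cross = 19·22.5 − 4·38.5 = 273.5000; (r_i+r_j)·cross = 23·273.5000 = 6290.5000
edge 5: (4,22.5)→(1,17)  cross = 4·17 − 1·22.5 = 45.5000; (r_i+r_j)·cross = 5·45.5000 = 227.5000
Σcross = 513.2500 → A = |Σcross|/2 = 256.6250 mm²
Σ(r_i+r_j)·cross = 17155.6250 → first moment M = |Σ|/6 = 2859.2708
R_c = M/A = 2859.2708/256.6250 = 11.1418 mm
θ = 131° = 2.286381 rad
V = θ·R_c·A = 2.286381·11.1418·256.6250 = 6537.383 mm³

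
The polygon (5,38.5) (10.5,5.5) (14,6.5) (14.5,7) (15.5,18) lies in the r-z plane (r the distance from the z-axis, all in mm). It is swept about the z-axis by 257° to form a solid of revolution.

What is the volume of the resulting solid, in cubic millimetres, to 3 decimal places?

Volume = 6740.392 mm³

Profile (r,z), 5 vertices: (5,38.5) (10.5,5.5) (14,6.5) (14.5,7) (15.5,18)
edge 0: (5,38.5)→(10.5,5.5)  cross = 5·5.5 − 10.5·38.5 = -376.7500; (r_i+r_j)·cross = 15.5·-376.7500 = -5839.6250
edge 1: (10.5,5.5)→(14,6.5)  cross = 10.5·6.5 − 14·5.5 = -8.7500; (r_i+r_j)·cross = 24.5·-8.7500 = -214.3750
edge 2: (14,6.5)→(14.5,7)  cross = 14·7 − 14.5·6.5 = 3.7500; (r_i+r_j)·cross = 28.5·3.7500 = 106.8750
edge 3: (14.5,7)→(15.5,18)  cross = 14.5·18 − 15.5·7 = 152.5000; (r_i+r_j)·cross = 30·152.5000 = 4575.0000
edge 4: (15.5,18)→(5,38.5)  cross = 15.5·38.5 − 5·18 = 506.7500; (r_i+r_j)·cross = 20.5·506.7500 = 10388.3750
Σcross = 277.5000 → A = |Σcross|/2 = 138.7500 mm²
Σ(r_i+r_j)·cross = 9016.2500 → first moment M = |Σ|/6 = 1502.7083
R_c = M/A = 1502.7083/138.7500 = 10.8303 mm
θ = 257° = 4.485496 rad
V = θ·R_c·A = 4.485496·10.8303·138.7500 = 6740.392 mm³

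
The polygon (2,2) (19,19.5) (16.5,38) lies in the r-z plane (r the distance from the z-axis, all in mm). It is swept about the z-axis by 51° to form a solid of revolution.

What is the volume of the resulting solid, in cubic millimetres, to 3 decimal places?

Volume = 1993.030 mm³

Profile (r,z), 3 vertices: (2,2) (19,19.5) (16.5,38)
edge 0: (2,2)→(19,19.5)  cross = 2·19.5 − 19·2 = 1.0000; (r_i+r_j)·cross = 21·1.0000 = 21.0000
edge 1: (19,19.5)→(16.5,38)  cross = 19·38 − 16.5·19.5 = 400.2500; (r_i+r_j)·cross = 35.5·400.2500 = 14208.8750
edge 2: (16.5,38)→(2,2)  cross = 16.5·2 − 2·38 = -43.0000; (r_i+r_j)·cross = 18.5·-43.0000 = -795.5000
Σcross = 358.2500 → A = |Σcross|/2 = 179.1250 mm²
Σ(r_i+r_j)·cross = 13434.3750 → first moment M = |Σ|/6 = 2239.0625
R_c = M/A = 2239.0625/179.1250 = 12.5000 mm
θ = 51° = 0.890118 rad
V = θ·R_c·A = 0.890118·12.5000·179.1250 = 1993.030 mm³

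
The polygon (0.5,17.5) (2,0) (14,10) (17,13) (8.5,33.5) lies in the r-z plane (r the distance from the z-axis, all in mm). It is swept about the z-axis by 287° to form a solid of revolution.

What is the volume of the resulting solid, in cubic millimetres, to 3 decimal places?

Profile (r,z), 5 vertices: (0.5,17.5) (2,0) (14,10) (17,13) (8.5,33.5)
edge 0: (0.5,17.5)→(2,0)  cross = 0.5·0 − 2·17.5 = -35.0000; (r_i+r_j)·cross = 2.5·-35.0000 = -87.5000
edge 1: (2,0)→(14,10)  cross = 2·10 − 14·0 = 20.0000; (r_i+r_j)·cross = 16·20.0000 = 320.0000
edge 2: (14,10)→(17,13)  cross = 14·13 − 17·10 = 12.0000; (r_i+r_j)·cross = 31·12.0000 = 372.0000
edge 3: (17,13)→(8.5,33.5)  cross = 17·33.5 − 8.5·13 = 459.0000; (r_i+r_j)·cross = 25.5·459.0000 = 11704.5000
edge 4: (8.5,33.5)→(0.5,17.5)  cross = 8.5·17.5 − 0.5·33.5 = 132.0000; (r_i+r_j)·cross = 9·132.0000 = 1188.0000
Σcross = 588.0000 → A = |Σcross|/2 = 294.0000 mm²
Σ(r_i+r_j)·cross = 13497.0000 → first moment M = |Σ|/6 = 2249.5000
R_c = M/A = 2249.5000/294.0000 = 7.6514 mm
θ = 287° = 5.009095 rad
V = θ·R_c·A = 5.009095·7.6514·294.0000 = 11267.959 mm³

Volume = 11267.959 mm³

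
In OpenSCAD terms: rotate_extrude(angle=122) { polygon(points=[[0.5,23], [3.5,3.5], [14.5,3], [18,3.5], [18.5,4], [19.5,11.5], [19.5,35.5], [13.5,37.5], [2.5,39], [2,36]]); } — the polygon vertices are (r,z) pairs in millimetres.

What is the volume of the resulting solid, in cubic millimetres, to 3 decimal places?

Profile (r,z), 10 vertices: (0.5,23) (3.5,3.5) (14.5,3) (18,3.5) (18.5,4) (19.5,11.5) (19.5,35.5) (13.5,37.5) (2.5,39) (2,36)
edge 0: (0.5,23)→(3.5,3.5)  cross = 0.5·3.5 − 3.5·23 = -78.7500; (r_i+r_j)·cross = 4·-78.7500 = -315.0000
edge 1: (3.5,3.5)→(14.5,3)  cross = 3.5·3 − 14.5·3.5 = -40.2500; (r_i+r_j)·cross = 18·-40.2500 = -724.5000
edge 2: (14.5,3)→(18,3.5)  cross = 14.5·3.5 − 18·3 = -3.2500; (r_i+r_j)·cross = 32.5·-3.2500 = -105.6250
edge 3: (18,3.5)→(18.5,4)  cross = 18·4 − 18.5·3.5 = 7.2500; (r_i+r_j)·cross = 36.5·7.2500 = 264.6250
edge 4: (18.5,4)→(19.5,11.5)  cross = 18.5·11.5 − 19.5·4 = 134.7500; (r_i+r_j)·cross = 38·134.7500 = 5120.5000
edge 5: (19.5,11.5)→(19.5,35.5)  cross = 19.5·35.5 − 19.5·11.5 = 468.0000; (r_i+r_j)·cross = 39·468.0000 = 18252.0000
edge 6: (19.5,35.5)→(13.5,37.5)  cross = 19.5·37.5 − 13.5·35.5 = 252.0000; (r_i+r_j)·cross = 33·252.0000 = 8316.0000
edge 7: (13.5,37.5)→(2.5,39)  cross = 13.5·39 − 2.5·37.5 = 432.7500; (r_i+r_j)·cross = 16·432.7500 = 6924.0000
edge 8: (2.5,39)→(2,36)  cross = 2.5·36 − 2·39 = 12.0000; (r_i+r_j)·cross = 4.5·12.0000 = 54.0000
edge 9: (2,36)→(0.5,23)  cross = 2·23 − 0.5·36 = 28.0000; (r_i+r_j)·cross = 2.5·28.0000 = 70.0000
Σcross = 1212.5000 → A = |Σcross|/2 = 606.2500 mm²
Σ(r_i+r_j)·cross = 37856.0000 → first moment M = |Σ|/6 = 6309.3333
R_c = M/A = 6309.3333/606.2500 = 10.4071 mm
θ = 122° = 2.129302 rad
V = θ·R_c·A = 2.129302·10.4071·606.2500 = 13434.474 mm³

Volume = 13434.474 mm³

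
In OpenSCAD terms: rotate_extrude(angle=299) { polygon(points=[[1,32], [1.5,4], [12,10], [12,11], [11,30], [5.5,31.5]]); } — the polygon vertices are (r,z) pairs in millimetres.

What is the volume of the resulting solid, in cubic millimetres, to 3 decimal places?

Volume = 7970.007 mm³

Profile (r,z), 6 vertices: (1,32) (1.5,4) (12,10) (12,11) (11,30) (5.5,31.5)
edge 0: (1,32)→(1.5,4)  cross = 1·4 − 1.5·32 = -44.0000; (r_i+r_j)·cross = 2.5·-44.0000 = -110.0000
edge 1: (1.5,4)→(12,10)  cross = 1.5·10 − 12·4 = -33.0000; (r_i+r_j)·cross = 13.5·-33.0000 = -445.5000
edge 2: (12,10)→(12,11)  cross = 12·11 − 12·10 = 12.0000; (r_i+r_j)·cross = 24·12.0000 = 288.0000
edge 3: (12,11)→(11,30)  cross = 12·30 − 11·11 = 239.0000; (r_i+r_j)·cross = 23·239.0000 = 5497.0000
edge 4: (11,30)→(5.5,31.5)  cross = 11·31.5 − 5.5·30 = 181.5000; (r_i+r_j)·cross = 16.5·181.5000 = 2994.7500
edge 5: (5.5,31.5)→(1,32)  cross = 5.5·32 − 1·31.5 = 144.5000; (r_i+r_j)·cross = 6.5·144.5000 = 939.2500
Σcross = 500.0000 → A = |Σcross|/2 = 250.0000 mm²
Σ(r_i+r_j)·cross = 9163.5000 → first moment M = |Σ|/6 = 1527.2500
R_c = M/A = 1527.2500/250.0000 = 6.1090 mm
θ = 299° = 5.218534 rad
V = θ·R_c·A = 5.218534·6.1090·250.0000 = 7970.007 mm³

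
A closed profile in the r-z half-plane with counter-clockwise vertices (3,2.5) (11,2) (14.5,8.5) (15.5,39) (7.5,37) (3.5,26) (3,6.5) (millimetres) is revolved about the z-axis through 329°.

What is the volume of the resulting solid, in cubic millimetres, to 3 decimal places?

Profile (r,z), 7 vertices: (3,2.5) (11,2) (14.5,8.5) (15.5,39) (7.5,37) (3.5,26) (3,6.5)
edge 0: (3,2.5)→(11,2)  cross = 3·2 − 11·2.5 = -21.5000; (r_i+r_j)·cross = 14·-21.5000 = -301.0000
edge 1: (11,2)→(14.5,8.5)  cross = 11·8.5 − 14.5·2 = 64.5000; (r_i+r_j)·cross = 25.5·64.5000 = 1644.7500
edge 2: (14.5,8.5)→(15.5,39)  cross = 14.5·39 − 15.5·8.5 = 433.7500; (r_i+r_j)·cross = 30·433.7500 = 13012.5000
edge 3: (15.5,39)→(7.5,37)  cross = 15.5·37 − 7.5·39 = 281.0000; (r_i+r_j)·cross = 23·281.0000 = 6463.0000
edge 4: (7.5,37)→(3.5,26)  cross = 7.5·26 − 3.5·37 = 65.5000; (r_i+r_j)·cross = 11·65.5000 = 720.5000
edge 5: (3.5,26)→(3,6.5)  cross = 3.5·6.5 − 3·26 = -55.2500; (r_i+r_j)·cross = 6.5·-55.2500 = -359.1250
edge 6: (3,6.5)→(3,2.5)  cross = 3·2.5 − 3·6.5 = -12.0000; (r_i+r_j)·cross = 6·-12.0000 = -72.0000
Σcross = 756.0000 → A = |Σcross|/2 = 378.0000 mm²
Σ(r_i+r_j)·cross = 21108.6250 → first moment M = |Σ|/6 = 3518.1042
R_c = M/A = 3518.1042/378.0000 = 9.3072 mm
θ = 329° = 5.742133 rad
V = θ·R_c·A = 5.742133·9.3072·378.0000 = 20201.423 mm³

Volume = 20201.423 mm³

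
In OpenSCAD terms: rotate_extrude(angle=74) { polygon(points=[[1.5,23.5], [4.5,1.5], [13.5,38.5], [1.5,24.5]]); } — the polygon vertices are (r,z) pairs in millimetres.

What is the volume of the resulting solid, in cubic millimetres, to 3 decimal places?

Profile (r,z), 4 vertices: (1.5,23.5) (4.5,1.5) (13.5,38.5) (1.5,24.5)
edge 0: (1.5,23.5)→(4.5,1.5)  cross = 1.5·1.5 − 4.5·23.5 = -103.5000; (r_i+r_j)·cross = 6·-103.5000 = -621.0000
edge 1: (4.5,1.5)→(13.5,38.5)  cross = 4.5·38.5 − 13.5·1.5 = 153.0000; (r_i+r_j)·cross = 18·153.0000 = 2754.0000
edge 2: (13.5,38.5)→(1.5,24.5)  cross = 13.5·24.5 − 1.5·38.5 = 273.0000; (r_i+r_j)·cross = 15·273.0000 = 4095.0000
edge 3: (1.5,24.5)→(1.5,23.5)  cross = 1.5·23.5 − 1.5·24.5 = -1.5000; (r_i+r_j)·cross = 3·-1.5000 = -4.5000
Σcross = 321.0000 → A = |Σcross|/2 = 160.5000 mm²
Σ(r_i+r_j)·cross = 6223.5000 → first moment M = |Σ|/6 = 1037.2500
R_c = M/A = 1037.2500/160.5000 = 6.4626 mm
θ = 74° = 1.291544 rad
V = θ·R_c·A = 1.291544·6.4626·160.5000 = 1339.654 mm³

Volume = 1339.654 mm³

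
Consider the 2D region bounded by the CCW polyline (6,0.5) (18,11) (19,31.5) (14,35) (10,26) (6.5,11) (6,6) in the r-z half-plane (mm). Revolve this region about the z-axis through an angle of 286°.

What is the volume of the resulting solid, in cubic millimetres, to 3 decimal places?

Profile (r,z), 7 vertices: (6,0.5) (18,11) (19,31.5) (14,35) (10,26) (6.5,11) (6,6)
edge 0: (6,0.5)→(18,11)  cross = 6·11 − 18·0.5 = 57.0000; (r_i+r_j)·cross = 24·57.0000 = 1368.0000
edge 1: (18,11)→(19,31.5)  cross = 18·31.5 − 19·11 = 358.0000; (r_i+r_j)·cross = 37·358.0000 = 13246.0000
edge 2: (19,31.5)→(14,35)  cross = 19·35 − 14·31.5 = 224.0000; (r_i+r_j)·cross = 33·224.0000 = 7392.0000
edge 3: (14,35)→(10,26)  cross = 14·26 − 10·35 = 14.0000; (r_i+r_j)·cross = 24·14.0000 = 336.0000
edge 4: (10,26)→(6.5,11)  cross = 10·11 − 6.5·26 = -59.0000; (r_i+r_j)·cross = 16.5·-59.0000 = -973.5000
edge 5: (6.5,11)→(6,6)  cross = 6.5·6 − 6·11 = -27.0000; (r_i+r_j)·cross = 12.5·-27.0000 = -337.5000
edge 6: (6,6)→(6,0.5)  cross = 6·0.5 − 6·6 = -33.0000; (r_i+r_j)·cross = 12·-33.0000 = -396.0000
Σcross = 534.0000 → A = |Σcross|/2 = 267.0000 mm²
Σ(r_i+r_j)·cross = 20635.0000 → first moment M = |Σ|/6 = 3439.1667
R_c = M/A = 3439.1667/267.0000 = 12.8808 mm
θ = 286° = 4.991642 rad
V = θ·R_c·A = 4.991642·12.8808·267.0000 = 17167.088 mm³

Volume = 17167.088 mm³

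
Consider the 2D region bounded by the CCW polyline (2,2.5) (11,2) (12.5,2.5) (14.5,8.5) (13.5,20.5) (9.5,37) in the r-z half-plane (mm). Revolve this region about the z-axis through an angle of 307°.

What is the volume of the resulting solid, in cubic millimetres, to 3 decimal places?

Profile (r,z), 6 vertices: (2,2.5) (11,2) (12.5,2.5) (14.5,8.5) (13.5,20.5) (9.5,37)
edge 0: (2,2.5)→(11,2)  cross = 2·2 − 11·2.5 = -23.5000; (r_i+r_j)·cross = 13·-23.5000 = -305.5000
edge 1: (11,2)→(12.5,2.5)  cross = 11·2.5 − 12.5·2 = 2.5000; (r_i+r_j)·cross = 23.5·2.5000 = 58.7500
edge 2: (12.5,2.5)→(14.5,8.5)  cross = 12.5·8.5 − 14.5·2.5 = 70.0000; (r_i+r_j)·cross = 27·70.0000 = 1890.0000
edge 3: (14.5,8.5)→(13.5,20.5)  cross = 14.5·20.5 − 13.5·8.5 = 182.5000; (r_i+r_j)·cross = 28·182.5000 = 5110.0000
edge 4: (13.5,20.5)→(9.5,37)  cross = 13.5·37 − 9.5·20.5 = 304.7500; (r_i+r_j)·cross = 23·304.7500 = 7009.2500
edge 5: (9.5,37)→(2,2.5)  cross = 9.5·2.5 − 2·37 = -50.2500; (r_i+r_j)·cross = 11.5·-50.2500 = -577.8750
Σcross = 486.0000 → A = |Σcross|/2 = 243.0000 mm²
Σ(r_i+r_j)·cross = 13184.6250 → first moment M = |Σ|/6 = 2197.4375
R_c = M/A = 2197.4375/243.0000 = 9.0430 mm
θ = 307° = 5.358161 rad
V = θ·R_c·A = 5.358161·9.0430·243.0000 = 11774.223 mm³

Volume = 11774.223 mm³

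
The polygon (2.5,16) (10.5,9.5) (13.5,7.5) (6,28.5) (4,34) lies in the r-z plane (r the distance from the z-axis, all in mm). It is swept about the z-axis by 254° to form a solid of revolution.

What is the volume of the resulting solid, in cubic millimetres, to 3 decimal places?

Volume = 3195.829 mm³

Profile (r,z), 5 vertices: (2.5,16) (10.5,9.5) (13.5,7.5) (6,28.5) (4,34)
edge 0: (2.5,16)→(10.5,9.5)  cross = 2.5·9.5 − 10.5·16 = -144.2500; (r_i+r_j)·cross = 13·-144.2500 = -1875.2500
edge 1: (10.5,9.5)→(13.5,7.5)  cross = 10.5·7.5 − 13.5·9.5 = -49.5000; (r_i+r_j)·cross = 24·-49.5000 = -1188.0000
edge 2: (13.5,7.5)→(6,28.5)  cross = 13.5·28.5 − 6·7.5 = 339.7500; (r_i+r_j)·cross = 19.5·339.7500 = 6625.1250
edge 3: (6,28.5)→(4,34)  cross = 6·34 − 4·28.5 = 90.0000; (r_i+r_j)·cross = 10·90.0000 = 900.0000
edge 4: (4,34)→(2.5,16)  cross = 4·16 − 2.5·34 = -21.0000; (r_i+r_j)·cross = 6.5·-21.0000 = -136.5000
Σcross = 215.0000 → A = |Σcross|/2 = 107.5000 mm²
Σ(r_i+r_j)·cross = 4325.3750 → first moment M = |Σ|/6 = 720.8958
R_c = M/A = 720.8958/107.5000 = 6.7060 mm
θ = 254° = 4.433136 rad
V = θ·R_c·A = 4.433136·6.7060·107.5000 = 3195.829 mm³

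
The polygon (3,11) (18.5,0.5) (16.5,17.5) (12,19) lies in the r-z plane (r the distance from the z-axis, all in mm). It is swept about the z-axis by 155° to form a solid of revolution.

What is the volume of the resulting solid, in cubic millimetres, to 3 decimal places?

Volume = 4857.859 mm³

Profile (r,z), 4 vertices: (3,11) (18.5,0.5) (16.5,17.5) (12,19)
edge 0: (3,11)→(18.5,0.5)  cross = 3·0.5 − 18.5·11 = -202.0000; (r_i+r_j)·cross = 21.5·-202.0000 = -4343.0000
edge 1: (18.5,0.5)→(16.5,17.5)  cross = 18.5·17.5 − 16.5·0.5 = 315.5000; (r_i+r_j)·cross = 35·315.5000 = 11042.5000
edge 2: (16.5,17.5)→(12,19)  cross = 16.5·19 − 12·17.5 = 103.5000; (r_i+r_j)·cross = 28.5·103.5000 = 2949.7500
edge 3: (12,19)→(3,11)  cross = 12·11 − 3·19 = 75.0000; (r_i+r_j)·cross = 15·75.0000 = 1125.0000
Σcross = 292.0000 → A = |Σcross|/2 = 146.0000 mm²
Σ(r_i+r_j)·cross = 10774.2500 → first moment M = |Σ|/6 = 1795.7083
R_c = M/A = 1795.7083/146.0000 = 12.2994 mm
θ = 155° = 2.705260 rad
V = θ·R_c·A = 2.705260·12.2994·146.0000 = 4857.859 mm³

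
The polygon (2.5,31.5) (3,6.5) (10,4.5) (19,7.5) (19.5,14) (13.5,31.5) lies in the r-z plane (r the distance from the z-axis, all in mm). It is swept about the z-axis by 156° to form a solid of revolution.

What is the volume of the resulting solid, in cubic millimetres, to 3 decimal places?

Profile (r,z), 6 vertices: (2.5,31.5) (3,6.5) (10,4.5) (19,7.5) (19.5,14) (13.5,31.5)
edge 0: (2.5,31.5)→(3,6.5)  cross = 2.5·6.5 − 3·31.5 = -78.2500; (r_i+r_j)·cross = 5.5·-78.2500 = -430.3750
edge 1: (3,6.5)→(10,4.5)  cross = 3·4.5 − 10·6.5 = -51.5000; (r_i+r_j)·cross = 13·-51.5000 = -669.5000
edge 2: (10,4.5)→(19,7.5)  cross = 10·7.5 − 19·4.5 = -10.5000; (r_i+r_j)·cross = 29·-10.5000 = -304.5000
edge 3: (19,7.5)→(19.5,14)  cross = 19·14 − 19.5·7.5 = 119.7500; (r_i+r_j)·cross = 38.5·119.7500 = 4610.3750
edge 4: (19.5,14)→(13.5,31.5)  cross = 19.5·31.5 − 13.5·14 = 425.2500; (r_i+r_j)·cross = 33·425.2500 = 14033.2500
edge 5: (13.5,31.5)→(2.5,31.5)  cross = 13.5·31.5 − 2.5·31.5 = 346.5000; (r_i+r_j)·cross = 16·346.5000 = 5544.0000
Σcross = 751.2500 → A = |Σcross|/2 = 375.6250 mm²
Σ(r_i+r_j)·cross = 22783.2500 → first moment M = |Σ|/6 = 3797.2083
R_c = M/A = 3797.2083/375.6250 = 10.1090 mm
θ = 156° = 2.722714 rad
V = θ·R_c·A = 2.722714·10.1090·375.6250 = 10338.711 mm³

Volume = 10338.711 mm³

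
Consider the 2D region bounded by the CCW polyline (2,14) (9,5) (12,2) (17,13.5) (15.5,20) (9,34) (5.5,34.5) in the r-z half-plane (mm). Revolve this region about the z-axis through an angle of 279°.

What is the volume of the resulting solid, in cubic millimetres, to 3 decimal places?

Profile (r,z), 7 vertices: (2,14) (9,5) (12,2) (17,13.5) (15.5,20) (9,34) (5.5,34.5)
edge 0: (2,14)→(9,5)  cross = 2·5 − 9·14 = -116.0000; (r_i+r_j)·cross = 11·-116.0000 = -1276.0000
edge 1: (9,5)→(12,2)  cross = 9·2 − 12·5 = -42.0000; (r_i+r_j)·cross = 21·-42.0000 = -882.0000
edge 2: (12,2)→(17,13.5)  cross = 12·13.5 − 17·2 = 128.0000; (r_i+r_j)·cross = 29·128.0000 = 3712.0000
edge 3: (17,13.5)→(15.5,20)  cross = 17·20 − 15.5·13.5 = 130.7500; (r_i+r_j)·cross = 32.5·130.7500 = 4249.3750
edge 4: (15.5,20)→(9,34)  cross = 15.5·34 − 9·20 = 347.0000; (r_i+r_j)·cross = 24.5·347.0000 = 8501.5000
edge 5: (9,34)→(5.5,34.5)  cross = 9·34.5 − 5.5·34 = 123.5000; (r_i+r_j)·cross = 14.5·123.5000 = 1790.7500
edge 6: (5.5,34.5)→(2,14)  cross = 5.5·14 − 2·34.5 = 8.0000; (r_i+r_j)·cross = 7.5·8.0000 = 60.0000
Σcross = 579.2500 → A = |Σcross|/2 = 289.6250 mm²
Σ(r_i+r_j)·cross = 16155.6250 → first moment M = |Σ|/6 = 2692.6042
R_c = M/A = 2692.6042/289.6250 = 9.2969 mm
θ = 279° = 4.869469 rad
V = θ·R_c·A = 4.869469·9.2969·289.6250 = 13111.551 mm³

Volume = 13111.551 mm³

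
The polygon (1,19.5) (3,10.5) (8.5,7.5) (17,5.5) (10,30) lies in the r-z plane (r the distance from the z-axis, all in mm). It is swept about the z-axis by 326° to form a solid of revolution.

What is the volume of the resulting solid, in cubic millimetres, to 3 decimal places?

Volume = 10508.300 mm³

Profile (r,z), 5 vertices: (1,19.5) (3,10.5) (8.5,7.5) (17,5.5) (10,30)
edge 0: (1,19.5)→(3,10.5)  cross = 1·10.5 − 3·19.5 = -48.0000; (r_i+r_j)·cross = 4·-48.0000 = -192.0000
edge 1: (3,10.5)→(8.5,7.5)  cross = 3·7.5 − 8.5·10.5 = -66.7500; (r_i+r_j)·cross = 11.5·-66.7500 = -767.6250
edge 2: (8.5,7.5)→(17,5.5)  cross = 8.5·5.5 − 17·7.5 = -80.7500; (r_i+r_j)·cross = 25.5·-80.7500 = -2059.1250
edge 3: (17,5.5)→(10,30)  cross = 17·30 − 10·5.5 = 455.0000; (r_i+r_j)·cross = 27·455.0000 = 12285.0000
edge 4: (10,30)→(1,19.5)  cross = 10·19.5 − 1·30 = 165.0000; (r_i+r_j)·cross = 11·165.0000 = 1815.0000
Σcross = 424.5000 → A = |Σcross|/2 = 212.2500 mm²
Σ(r_i+r_j)·cross = 11081.2500 → first moment M = |Σ|/6 = 1846.8750
R_c = M/A = 1846.8750/212.2500 = 8.7014 mm
θ = 326° = 5.689773 rad
V = θ·R_c·A = 5.689773·8.7014·212.2500 = 10508.300 mm³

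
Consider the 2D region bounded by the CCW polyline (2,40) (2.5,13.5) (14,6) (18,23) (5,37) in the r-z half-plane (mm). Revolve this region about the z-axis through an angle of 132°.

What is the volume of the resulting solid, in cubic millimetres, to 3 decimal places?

Profile (r,z), 5 vertices: (2,40) (2.5,13.5) (14,6) (18,23) (5,37)
edge 0: (2,40)→(2.5,13.5)  cross = 2·13.5 − 2.5·40 = -73.0000; (r_i+r_j)·cross = 4.5·-73.0000 = -328.5000
edge 1: (2.5,13.5)→(14,6)  cross = 2.5·6 − 14·13.5 = -174.0000; (r_i+r_j)·cross = 16.5·-174.0000 = -2871.0000
edge 2: (14,6)→(18,23)  cross = 14·23 − 18·6 = 214.0000; (r_i+r_j)·cross = 32·214.0000 = 6848.0000
edge 3: (18,23)→(5,37)  cross = 18·37 − 5·23 = 551.0000; (r_i+r_j)·cross = 23·551.0000 = 12673.0000
edge 4: (5,37)→(2,40)  cross = 5·40 − 2·37 = 126.0000; (r_i+r_j)·cross = 7·126.0000 = 882.0000
Σcross = 644.0000 → A = |Σcross|/2 = 322.0000 mm²
Σ(r_i+r_j)·cross = 17203.5000 → first moment M = |Σ|/6 = 2867.2500
R_c = M/A = 2867.2500/322.0000 = 8.9045 mm
θ = 132° = 2.303835 rad
V = θ·R_c·A = 2.303835·8.9045·322.0000 = 6605.670 mm³

Volume = 6605.670 mm³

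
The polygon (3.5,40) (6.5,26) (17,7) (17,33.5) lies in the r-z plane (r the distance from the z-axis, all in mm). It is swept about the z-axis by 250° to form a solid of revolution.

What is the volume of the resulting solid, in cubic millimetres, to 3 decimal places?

Profile (r,z), 4 vertices: (3.5,40) (6.5,26) (17,7) (17,33.5)
edge 0: (3.5,40)→(6.5,26)  cross = 3.5·26 − 6.5·40 = -169.0000; (r_i+r_j)·cross = 10·-169.0000 = -1690.0000
edge 1: (6.5,26)→(17,7)  cross = 6.5·7 − 17·26 = -396.5000; (r_i+r_j)·cross = 23.5·-396.5000 = -9317.7500
edge 2: (17,7)→(17,33.5)  cross = 17·33.5 − 17·7 = 450.5000; (r_i+r_j)·cross = 34·450.5000 = 15317.0000
edge 3: (17,33.5)→(3.5,40)  cross = 17·40 − 3.5·33.5 = 562.7500; (r_i+r_j)·cross = 20.5·562.7500 = 11536.3750
Σcross = 447.7500 → A = |Σcross|/2 = 223.8750 mm²
Σ(r_i+r_j)·cross = 15845.6250 → first moment M = |Σ|/6 = 2640.9375
R_c = M/A = 2640.9375/223.8750 = 11.7965 mm
θ = 250° = 4.363323 rad
V = θ·R_c·A = 4.363323·11.7965·223.8750 = 11523.264 mm³

Volume = 11523.264 mm³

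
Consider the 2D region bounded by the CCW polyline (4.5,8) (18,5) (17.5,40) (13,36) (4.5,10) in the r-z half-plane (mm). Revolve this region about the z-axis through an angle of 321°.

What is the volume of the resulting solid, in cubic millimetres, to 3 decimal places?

Profile (r,z), 5 vertices: (4.5,8) (18,5) (17.5,40) (13,36) (4.5,10)
edge 0: (4.5,8)→(18,5)  cross = 4.5·5 − 18·8 = -121.5000; (r_i+r_j)·cross = 22.5·-121.5000 = -2733.7500
edge 1: (18,5)→(17.5,40)  cross = 18·40 − 17.5·5 = 632.5000; (r_i+r_j)·cross = 35.5·632.5000 = 22453.7500
edge 2: (17.5,40)→(13,36)  cross = 17.5·36 − 13·40 = 110.0000; (r_i+r_j)·cross = 30.5·110.0000 = 3355.0000
edge 3: (13,36)→(4.5,10)  cross = 13·10 − 4.5·36 = -32.0000; (r_i+r_j)·cross = 17.5·-32.0000 = -560.0000
edge 4: (4.5,10)→(4.5,8)  cross = 4.5·8 − 4.5·10 = -9.0000; (r_i+r_j)·cross = 9·-9.0000 = -81.0000
Σcross = 580.0000 → A = |Σcross|/2 = 290.0000 mm²
Σ(r_i+r_j)·cross = 22434.0000 → first moment M = |Σ|/6 = 3739.0000
R_c = M/A = 3739.0000/290.0000 = 12.8931 mm
θ = 321° = 5.602507 rad
V = θ·R_c·A = 5.602507·12.8931·290.0000 = 20947.773 mm³

Volume = 20947.773 mm³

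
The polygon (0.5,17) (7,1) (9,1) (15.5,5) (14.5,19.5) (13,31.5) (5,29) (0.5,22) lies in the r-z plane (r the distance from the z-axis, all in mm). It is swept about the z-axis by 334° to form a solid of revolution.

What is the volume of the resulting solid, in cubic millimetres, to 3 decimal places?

Volume = 16281.149 mm³

Profile (r,z), 8 vertices: (0.5,17) (7,1) (9,1) (15.5,5) (14.5,19.5) (13,31.5) (5,29) (0.5,22)
edge 0: (0.5,17)→(7,1)  cross = 0.5·1 − 7·17 = -118.5000; (r_i+r_j)·cross = 7.5·-118.5000 = -888.7500
edge 1: (7,1)→(9,1)  cross = 7·1 − 9·1 = -2.0000; (r_i+r_j)·cross = 16·-2.0000 = -32.0000
edge 2: (9,1)→(15.5,5)  cross = 9·5 − 15.5·1 = 29.5000; (r_i+r_j)·cross = 24.5·29.5000 = 722.7500
edge 3: (15.5,5)→(14.5,19.5)  cross = 15.5·19.5 − 14.5·5 = 229.7500; (r_i+r_j)·cross = 30·229.7500 = 6892.5000
edge 4: (14.5,19.5)→(13,31.5)  cross = 14.5·31.5 − 13·19.5 = 203.2500; (r_i+r_j)·cross = 27.5·203.2500 = 5589.3750
edge 5: (13,31.5)→(5,29)  cross = 13·29 − 5·31.5 = 219.5000; (r_i+r_j)·cross = 18·219.5000 = 3951.0000
edge 6: (5,29)→(0.5,22)  cross = 5·22 − 0.5·29 = 95.5000; (r_i+r_j)·cross = 5.5·95.5000 = 525.2500
edge 7: (0.5,22)→(0.5,17)  cross = 0.5·17 − 0.5·22 = -2.5000; (r_i+r_j)·cross = 1·-2.5000 = -2.5000
Σcross = 654.5000 → A = |Σcross|/2 = 327.2500 mm²
Σ(r_i+r_j)·cross = 16757.6250 → first moment M = |Σ|/6 = 2792.9375
R_c = M/A = 2792.9375/327.2500 = 8.5346 mm
θ = 334° = 5.829400 rad
V = θ·R_c·A = 5.829400·8.5346·327.2500 = 16281.149 mm³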